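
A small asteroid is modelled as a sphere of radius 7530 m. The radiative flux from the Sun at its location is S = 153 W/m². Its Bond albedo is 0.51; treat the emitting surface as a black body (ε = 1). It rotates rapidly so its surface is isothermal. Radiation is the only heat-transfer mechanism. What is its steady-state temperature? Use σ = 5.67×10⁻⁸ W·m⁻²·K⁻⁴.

T ≈ 135 K

At equilibrium, absorbed power = emitted power.
Absorbing cross-section = πr² = 1.781×10⁸ m²; emitting surface = 4πr² = 7.125×10⁸ m² (ratio 4).
(1−a)S·A_cross = εσ·A_surf·T⁴  ⇒  T⁴ = (1−a)S/(4σ).
T⁴ = 0.490·153/(4·5.67×10⁻⁸) = 3.306×10⁸ K⁴.
T = (3.306×10⁸)^(1/4).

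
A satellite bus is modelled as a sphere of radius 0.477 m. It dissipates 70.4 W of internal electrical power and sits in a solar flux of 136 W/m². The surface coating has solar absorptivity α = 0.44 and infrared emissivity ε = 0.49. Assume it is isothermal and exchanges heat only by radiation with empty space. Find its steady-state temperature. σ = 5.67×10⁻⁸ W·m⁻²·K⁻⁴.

At steady state, absorbed solar power + internal power = radiated power.
Absorbed: α·S·A_cross = 0.44·136·0.7148 = 42.77 W (cross-section πr²).
Total input = 42.77 + 70.4 = 113.2 W.
Radiated: εσ·A_surf·T⁴ with A_surf = 4πr² = 2.859 m².
T⁴ = 113.2/(0.49·5.67×10⁻⁸·2.859) = 1.425×10⁹ K⁴.

T ≈ 194 K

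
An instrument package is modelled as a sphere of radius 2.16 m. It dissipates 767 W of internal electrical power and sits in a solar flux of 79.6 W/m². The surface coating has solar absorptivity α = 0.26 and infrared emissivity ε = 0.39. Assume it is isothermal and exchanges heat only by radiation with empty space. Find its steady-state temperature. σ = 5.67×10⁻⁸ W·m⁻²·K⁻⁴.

T ≈ 170 K

At steady state, absorbed solar power + internal power = radiated power.
Absorbed: α·S·A_cross = 0.26·79.6·14.66 = 303.3 W (cross-section πr²).
Total input = 303.3 + 767 = 1070 W.
Radiated: εσ·A_surf·T⁴ with A_surf = 4πr² = 58.63 m².
T⁴ = 1070/(0.39·5.67×10⁻⁸·58.63) = 8.256×10⁸ K⁴.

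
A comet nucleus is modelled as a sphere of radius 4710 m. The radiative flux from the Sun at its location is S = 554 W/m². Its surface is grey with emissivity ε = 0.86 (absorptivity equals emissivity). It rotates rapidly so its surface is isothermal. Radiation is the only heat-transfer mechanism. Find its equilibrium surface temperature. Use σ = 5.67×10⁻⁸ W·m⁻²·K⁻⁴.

T ≈ 222 K

At equilibrium, absorbed power = emitted power.
Absorbing cross-section = πr² = 6.969×10⁷ m²; emitting surface = 4πr² = 2.788×10⁸ m² (ratio 4).
εS·A_cross = εσ·A_surf·T⁴  ⇒  T⁴ = S/(4σ)   (ε cancels).
T⁴ = 554/(4·5.67×10⁻⁸) = 2.443×10⁹ K⁴.
T = (2.443×10⁹)^(1/4).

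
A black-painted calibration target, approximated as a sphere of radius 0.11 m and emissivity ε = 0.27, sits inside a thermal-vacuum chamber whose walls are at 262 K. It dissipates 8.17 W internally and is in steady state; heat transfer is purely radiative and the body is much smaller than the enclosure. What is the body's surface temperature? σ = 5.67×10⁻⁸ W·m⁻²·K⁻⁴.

T ≈ 301 K

For a small grey body in a large enclosure, net radiated power = εσA(T⁴ − T_w⁴).
Steady state: P = εσA(T⁴ − T_w⁴) with A = 4πr² = 0.1521 m².
T⁴ = P/(εσA) + T_w⁴ = 8.17/(0.27·5.67×10⁻⁸·0.1521) + (262)⁴
    = 3.510×10⁹ + 4.712×10⁹ = 8.222×10⁹ K⁴.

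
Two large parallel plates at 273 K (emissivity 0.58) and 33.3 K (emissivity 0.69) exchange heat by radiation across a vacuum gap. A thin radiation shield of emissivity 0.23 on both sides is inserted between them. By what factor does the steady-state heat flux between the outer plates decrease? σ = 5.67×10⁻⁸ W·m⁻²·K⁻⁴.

factor ≈ 4.54

Without shield: q₀ = σΔ(T⁴)/(1/ε₁+1/ε₂−1) with denominator 2.173.
With shield the two gaps are in series; the resistances add: (1/ε₁+1/ε_s−1)+(1/ε_s+1/ε₂−1) = 5.072+4.797 = 9.869.
Heat-flux ratio q₀/q = 9.869/2.173.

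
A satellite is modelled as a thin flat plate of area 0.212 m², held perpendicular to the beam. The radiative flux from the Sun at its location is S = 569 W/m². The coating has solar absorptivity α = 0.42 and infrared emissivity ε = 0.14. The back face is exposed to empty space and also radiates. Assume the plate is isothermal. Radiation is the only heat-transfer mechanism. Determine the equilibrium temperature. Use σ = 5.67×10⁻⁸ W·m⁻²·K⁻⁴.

At equilibrium, absorbed power = emitted power.
Absorbing cross-section = A = 0.2120 m²; emitting surface = 2A = 0.4240 m² (ratio 2).
αS·A_cross = εσ·A_surf·T⁴  ⇒  T⁴ = αS/(ε·2σ).
T⁴ = 0.420·569/(0.14·2·5.67×10⁻⁸) = 1.505×10¹⁰ K⁴.
T = (1.505×10¹⁰)^(1/4).

T ≈ 350 K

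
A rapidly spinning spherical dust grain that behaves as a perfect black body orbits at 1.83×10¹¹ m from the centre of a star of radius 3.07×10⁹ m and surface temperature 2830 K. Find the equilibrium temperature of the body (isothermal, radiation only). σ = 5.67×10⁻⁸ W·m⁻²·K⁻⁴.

The star's surface emits σT_*⁴; at distance d the flux is S = σT_*⁴(R_*/d)².
S = 5.67×10⁻⁸·(2830)⁴·(3.07×10⁹/1.83×10¹¹)² = 1024 W/m².
For an isothermal sphere T⁴ = (1−a)S/(4σ) = 4.513×10⁹ K⁴.

T ≈ 259 K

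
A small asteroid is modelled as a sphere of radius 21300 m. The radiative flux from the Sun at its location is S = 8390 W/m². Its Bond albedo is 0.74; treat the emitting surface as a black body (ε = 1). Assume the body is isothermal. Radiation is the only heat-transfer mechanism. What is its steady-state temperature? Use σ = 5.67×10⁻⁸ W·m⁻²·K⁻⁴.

At equilibrium, absorbed power = emitted power.
Absorbing cross-section = πr² = 1.425×10⁹ m²; emitting surface = 4πr² = 5.701×10⁹ m² (ratio 4).
(1−a)S·A_cross = εσ·A_surf·T⁴  ⇒  T⁴ = (1−a)S/(4σ).
T⁴ = 0.260·8390/(4·5.67×10⁻⁸) = 9.618×10⁹ K⁴.
T = (9.618×10⁹)^(1/4).

T ≈ 313 K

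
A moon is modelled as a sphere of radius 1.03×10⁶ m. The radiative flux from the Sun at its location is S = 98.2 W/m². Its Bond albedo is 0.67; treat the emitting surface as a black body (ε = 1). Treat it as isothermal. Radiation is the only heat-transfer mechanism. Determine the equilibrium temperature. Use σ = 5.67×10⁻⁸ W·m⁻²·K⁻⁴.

At equilibrium, absorbed power = emitted power.
Absorbing cross-section = πr² = 3.333×10¹² m²; emitting surface = 4πr² = 1.333×10¹³ m² (ratio 4).
(1−a)S·A_cross = εσ·A_surf·T⁴  ⇒  T⁴ = (1−a)S/(4σ).
T⁴ = 0.330·98.2/(4·5.67×10⁻⁸) = 1.429×10⁸ K⁴.
T = (1.429×10⁸)^(1/4).

T ≈ 109 K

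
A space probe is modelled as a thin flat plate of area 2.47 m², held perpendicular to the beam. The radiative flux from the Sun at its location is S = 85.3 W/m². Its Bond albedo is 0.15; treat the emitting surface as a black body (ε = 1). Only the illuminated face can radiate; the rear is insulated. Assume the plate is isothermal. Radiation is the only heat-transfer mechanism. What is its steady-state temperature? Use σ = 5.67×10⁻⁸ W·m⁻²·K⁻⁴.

At equilibrium, absorbed power = emitted power.
Absorbing cross-section = A = 2.470 m²; emitting surface = A = 2.470 m² (ratio 1).
(1−a)S·A_cross = εσ·A_surf·T⁴  ⇒  T⁴ = (1−a)S/(1σ).
T⁴ = 0.850·85.3/(1·5.67×10⁻⁸) = 1.279×10⁹ K⁴.
T = (1.279×10⁹)^(1/4).

T ≈ 189 K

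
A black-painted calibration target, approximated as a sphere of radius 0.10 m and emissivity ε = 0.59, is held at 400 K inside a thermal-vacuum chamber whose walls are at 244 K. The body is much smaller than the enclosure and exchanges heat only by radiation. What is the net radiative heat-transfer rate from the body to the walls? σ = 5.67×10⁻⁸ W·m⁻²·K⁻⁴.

P_net ≈ 92.7 W

For a small grey body in a large enclosure: P_net = εσA(T_body⁴ − T_wall⁴).
A = 4πr² = 0.1257 m²; T_body⁴ − T_wall⁴ = 2.560×10¹⁰ − 3.545×10⁹ = 2.206×10¹⁰ K⁴.
|P_net| = 0.59·5.67×10⁻⁸·0.1257·2.206×10¹⁰.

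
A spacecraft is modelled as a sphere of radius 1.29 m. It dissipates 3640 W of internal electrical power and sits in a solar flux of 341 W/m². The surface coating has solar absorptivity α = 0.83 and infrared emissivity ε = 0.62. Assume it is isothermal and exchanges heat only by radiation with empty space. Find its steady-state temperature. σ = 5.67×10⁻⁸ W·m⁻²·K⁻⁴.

T ≈ 289 K

At steady state, absorbed solar power + internal power = radiated power.
Absorbed: α·S·A_cross = 0.83·341·5.228 = 1480 W (cross-section πr²).
Total input = 1480 + 3640 = 5120 W.
Radiated: εσ·A_surf·T⁴ with A_surf = 4πr² = 20.91 m².
T⁴ = 5120/(0.62·5.67×10⁻⁸·20.91) = 6.964×10⁹ K⁴.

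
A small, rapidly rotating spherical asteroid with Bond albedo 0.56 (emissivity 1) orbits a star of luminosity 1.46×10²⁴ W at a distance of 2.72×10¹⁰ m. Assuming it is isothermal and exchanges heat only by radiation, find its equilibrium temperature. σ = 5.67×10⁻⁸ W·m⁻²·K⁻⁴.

First find the stellar flux at distance d: S = L/(4πd²) = 1.46×10²⁴/(4π·(2.72×10¹⁰)²) = 157.0 W/m².
For an isothermal sphere, absorbed (1−a)S·πr² = emitted σ·4πr²·T⁴, so T⁴ = (1−a)S/(4σ).
T⁴ = 0.440·157.0/(4·5.67×10⁻⁸) = 3.047×10⁸ K⁴.

T ≈ 132 K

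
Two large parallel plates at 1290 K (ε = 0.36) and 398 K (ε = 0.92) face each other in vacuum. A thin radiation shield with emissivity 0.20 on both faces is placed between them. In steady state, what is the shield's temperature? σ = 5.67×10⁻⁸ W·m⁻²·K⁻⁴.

In steady state the net flux on the hot side equals that on the cold side.
σ(T₁⁴−T_s⁴)/D₁ = σ(T_s⁴−T₂⁴)/D₂, with D₁ = 1/ε₁+1/ε_s−1 = 6.778, D₂ = 1/ε_s+1/ε₂−1 = 5.087.
Solve for T_s⁴: T_s⁴ = (D₂·T₁⁴ + D₁·T₂⁴)/(D₁+D₂) = 1.202×10¹² K⁴.

T_s ≈ 1050 K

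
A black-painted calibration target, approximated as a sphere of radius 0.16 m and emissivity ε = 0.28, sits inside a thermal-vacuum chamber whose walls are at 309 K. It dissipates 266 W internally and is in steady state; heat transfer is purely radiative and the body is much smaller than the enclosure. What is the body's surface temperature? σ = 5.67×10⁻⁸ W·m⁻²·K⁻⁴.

T ≈ 497 K

For a small grey body in a large enclosure, net radiated power = εσA(T⁴ − T_w⁴).
Steady state: P = εσA(T⁴ − T_w⁴) with A = 4πr² = 0.3217 m².
T⁴ = P/(εσA) + T_w⁴ = 266/(0.28·5.67×10⁻⁸·0.3217) + (309)⁴
    = 5.208×10¹⁰ + 9.117×10⁹ = 6.120×10¹⁰ K⁴.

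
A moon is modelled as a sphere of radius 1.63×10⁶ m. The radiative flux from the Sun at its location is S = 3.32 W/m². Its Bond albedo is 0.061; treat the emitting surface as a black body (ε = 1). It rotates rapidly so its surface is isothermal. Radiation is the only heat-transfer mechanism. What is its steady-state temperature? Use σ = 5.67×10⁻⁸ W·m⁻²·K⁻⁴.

At equilibrium, absorbed power = emitted power.
Absorbing cross-section = πr² = 8.347×10¹² m²; emitting surface = 4πr² = 3.339×10¹³ m² (ratio 4).
(1−a)S·A_cross = εσ·A_surf·T⁴  ⇒  T⁴ = (1−a)S/(4σ).
T⁴ = 0.939·3.32/(4·5.67×10⁻⁸) = 1.375×10⁷ K⁴.
T = (1.375×10⁷)^(1/4).

T ≈ 60.9 K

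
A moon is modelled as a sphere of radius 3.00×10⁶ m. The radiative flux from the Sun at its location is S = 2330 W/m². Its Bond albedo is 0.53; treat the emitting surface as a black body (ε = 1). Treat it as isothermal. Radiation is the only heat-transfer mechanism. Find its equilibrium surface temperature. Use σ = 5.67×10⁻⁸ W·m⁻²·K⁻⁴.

At equilibrium, absorbed power = emitted power.
Absorbing cross-section = πr² = 2.827×10¹³ m²; emitting surface = 4πr² = 1.131×10¹⁴ m² (ratio 4).
(1−a)S·A_cross = εσ·A_surf·T⁴  ⇒  T⁴ = (1−a)S/(4σ).
T⁴ = 0.470·2330/(4·5.67×10⁻⁸) = 4.828×10⁹ K⁴.
T = (4.828×10⁹)^(1/4).

T ≈ 264 K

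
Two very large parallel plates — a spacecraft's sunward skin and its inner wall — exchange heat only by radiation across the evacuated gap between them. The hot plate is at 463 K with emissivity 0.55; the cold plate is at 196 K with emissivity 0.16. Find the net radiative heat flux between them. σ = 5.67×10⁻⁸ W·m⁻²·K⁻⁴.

q ≈ 357 W/m²

For two infinite grey parallel plates, q = σ(T₁⁴ − T₂⁴)/(1/ε₁ + 1/ε₂ − 1).
T₁⁴ − T₂⁴ = 4.595×10¹⁰ − 1.476×10⁹ = 4.448×10¹⁰ K⁴.
1/ε₁ + 1/ε₂ − 1 = 1.818 + 6.250 − 1 = 7.068.
q = 5.67×10⁻⁸ × 4.448×10¹⁰ / 7.068.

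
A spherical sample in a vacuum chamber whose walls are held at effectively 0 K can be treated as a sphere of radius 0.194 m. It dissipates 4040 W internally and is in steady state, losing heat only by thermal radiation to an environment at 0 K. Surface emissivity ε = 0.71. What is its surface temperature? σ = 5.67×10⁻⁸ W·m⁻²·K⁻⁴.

T ≈ 679 K

Steady state: internal power = radiated power, P = εσA T⁴.
Radiating area A = 4πr² = 0.4729 m².
T⁴ = P/(εσA) = 4040/(0.71·5.67×10⁻⁸·0.4729) = 2.122×10¹¹ K⁴.
T = (2.122×10¹¹)^(1/4).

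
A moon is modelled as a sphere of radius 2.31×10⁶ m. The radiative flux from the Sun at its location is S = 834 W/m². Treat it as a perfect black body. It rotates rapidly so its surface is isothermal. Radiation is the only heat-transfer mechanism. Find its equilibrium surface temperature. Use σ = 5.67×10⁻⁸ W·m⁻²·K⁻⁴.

T ≈ 246 K

At equilibrium, absorbed power = emitted power.
Absorbing cross-section = πr² = 1.676×10¹³ m²; emitting surface = 4πr² = 6.706×10¹³ m² (ratio 4).
S·A_cross = εσ·A_surf·T⁴  ⇒  T⁴ = S/(4σ).
T⁴ = 1.00·834/(4·5.67×10⁻⁸) = 3.677×10⁹ K⁴.
T = (3.677×10⁹)^(1/4).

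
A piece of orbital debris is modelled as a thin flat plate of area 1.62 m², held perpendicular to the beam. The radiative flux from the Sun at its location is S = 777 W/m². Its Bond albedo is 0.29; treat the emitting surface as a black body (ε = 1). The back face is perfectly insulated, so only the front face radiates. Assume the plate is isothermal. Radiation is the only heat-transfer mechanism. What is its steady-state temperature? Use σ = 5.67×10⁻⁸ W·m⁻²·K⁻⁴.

At equilibrium, absorbed power = emitted power.
Absorbing cross-section = A = 1.620 m²; emitting surface = A = 1.620 m² (ratio 1).
(1−a)S·A_cross = εσ·A_surf·T⁴  ⇒  T⁴ = (1−a)S/(1σ).
T⁴ = 0.710·777/(1·5.67×10⁻⁸) = 9.730×10⁹ K⁴.
T = (9.730×10⁹)^(1/4).

T ≈ 314 K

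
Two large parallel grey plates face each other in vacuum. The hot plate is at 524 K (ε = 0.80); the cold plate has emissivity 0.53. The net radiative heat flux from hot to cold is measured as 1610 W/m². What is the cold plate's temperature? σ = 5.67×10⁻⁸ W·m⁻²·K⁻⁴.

T₂ ≈ 348 K

q = σ(T₁⁴ − T₂⁴)/(1/ε₁ + 1/ε₂ − 1); denominator = 2.137.
T₂⁴ = T₁⁴ − q·(1/ε₁+1/ε₂−1)/σ = 7.539×10¹⁰ − 1610·2.137/5.67×10⁻⁸
    = 1.472×10¹⁰ K⁴.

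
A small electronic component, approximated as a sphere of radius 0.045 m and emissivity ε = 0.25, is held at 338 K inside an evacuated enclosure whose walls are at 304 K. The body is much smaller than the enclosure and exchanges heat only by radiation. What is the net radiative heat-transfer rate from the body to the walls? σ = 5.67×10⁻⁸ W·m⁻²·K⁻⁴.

For a small grey body in a large enclosure: P_net = εσA(T_body⁴ − T_wall⁴).
A = 4πr² = 0.02545 m²; T_body⁴ − T_wall⁴ = 1.305×10¹⁰ − 8.541×10⁹ = 4.511×10⁹ K⁴.
|P_net| = 0.25·5.67×10⁻⁸·0.02545·4.511×10⁹.

P_net ≈ 1.63 W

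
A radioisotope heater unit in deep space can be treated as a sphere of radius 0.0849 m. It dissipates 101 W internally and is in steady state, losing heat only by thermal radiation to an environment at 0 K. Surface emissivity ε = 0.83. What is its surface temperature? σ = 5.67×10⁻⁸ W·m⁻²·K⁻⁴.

Steady state: internal power = radiated power, P = εσA T⁴.
Radiating area A = 4πr² = 0.09058 m².
T⁴ = P/(εσA) = 101/(0.83·5.67×10⁻⁸·0.09058) = 2.369×10¹⁰ K⁴.
T = (2.369×10¹⁰)^(1/4).

T ≈ 392 K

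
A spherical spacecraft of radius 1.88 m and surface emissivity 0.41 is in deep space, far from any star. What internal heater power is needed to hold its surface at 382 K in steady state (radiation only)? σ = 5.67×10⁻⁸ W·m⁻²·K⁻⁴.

P = εσ·4πr²·T⁴.
4πr² = 44.41 m²; T⁴ = 2.129×10¹⁰ K⁴.
P = 0.41·5.67×10⁻⁸·44.41·2.129×10¹⁰.

P ≈ 22000 W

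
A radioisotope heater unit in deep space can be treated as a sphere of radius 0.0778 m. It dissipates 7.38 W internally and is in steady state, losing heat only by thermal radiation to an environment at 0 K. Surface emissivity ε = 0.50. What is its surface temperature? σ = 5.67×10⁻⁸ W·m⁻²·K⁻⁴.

Steady state: internal power = radiated power, P = εσA T⁴.
Radiating area A = 4πr² = 0.07606 m².
T⁴ = P/(εσA) = 7.38/(0.50·5.67×10⁻⁸·0.07606) = 3.422×10⁹ K⁴.
T = (3.422×10⁹)^(1/4).

T ≈ 242 K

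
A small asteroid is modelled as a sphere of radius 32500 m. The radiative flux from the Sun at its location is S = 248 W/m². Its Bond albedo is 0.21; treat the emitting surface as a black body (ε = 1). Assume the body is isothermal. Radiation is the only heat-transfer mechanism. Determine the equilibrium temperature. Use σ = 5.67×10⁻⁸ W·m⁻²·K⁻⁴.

T ≈ 171 K

At equilibrium, absorbed power = emitted power.
Absorbing cross-section = πr² = 3.318×10⁹ m²; emitting surface = 4πr² = 1.327×10¹⁰ m² (ratio 4).
(1−a)S·A_cross = εσ·A_surf·T⁴  ⇒  T⁴ = (1−a)S/(4σ).
T⁴ = 0.790·248/(4·5.67×10⁻⁸) = 8.638×10⁸ K⁴.
T = (8.638×10⁸)^(1/4).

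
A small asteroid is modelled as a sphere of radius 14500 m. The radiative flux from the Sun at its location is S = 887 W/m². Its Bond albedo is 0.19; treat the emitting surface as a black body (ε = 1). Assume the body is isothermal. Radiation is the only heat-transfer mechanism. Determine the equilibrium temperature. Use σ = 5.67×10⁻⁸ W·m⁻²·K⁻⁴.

At equilibrium, absorbed power = emitted power.
Absorbing cross-section = πr² = 6.605×10⁸ m²; emitting surface = 4πr² = 2.642×10⁹ m² (ratio 4).
(1−a)S·A_cross = εσ·A_surf·T⁴  ⇒  T⁴ = (1−a)S/(4σ).
T⁴ = 0.810·887/(4·5.67×10⁻⁸) = 3.168×10⁹ K⁴.
T = (3.168×10⁹)^(1/4).

T ≈ 237 K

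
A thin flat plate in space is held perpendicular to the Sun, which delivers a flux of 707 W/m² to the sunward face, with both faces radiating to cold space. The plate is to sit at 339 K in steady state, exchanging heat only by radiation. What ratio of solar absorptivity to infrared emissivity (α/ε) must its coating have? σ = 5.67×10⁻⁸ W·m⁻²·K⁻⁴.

Balance: αS·A = εσ·2A·T⁴ ⇒ α/ε = 2σT⁴/S.
α/ε = 2·5.67×10⁻⁸·(339)⁴/707 = 2·5.67×10⁻⁸·1.321×10¹⁰/707.

α/ε ≈ 2.12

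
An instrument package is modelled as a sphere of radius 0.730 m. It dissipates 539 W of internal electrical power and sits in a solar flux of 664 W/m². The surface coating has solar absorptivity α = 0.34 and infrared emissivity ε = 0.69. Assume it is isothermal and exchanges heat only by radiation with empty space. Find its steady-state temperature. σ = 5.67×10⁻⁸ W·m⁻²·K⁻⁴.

At steady state, absorbed solar power + internal power = radiated power.
Absorbed: α·S·A_cross = 0.34·664·1.674 = 378.0 W (cross-section πr²).
Total input = 378.0 + 539 = 917.0 W.
Radiated: εσ·A_surf·T⁴ with A_surf = 4πr² = 6.697 m².
T⁴ = 917.0/(0.69·5.67×10⁻⁸·6.697) = 3.500×10⁹ K⁴.

T ≈ 243 K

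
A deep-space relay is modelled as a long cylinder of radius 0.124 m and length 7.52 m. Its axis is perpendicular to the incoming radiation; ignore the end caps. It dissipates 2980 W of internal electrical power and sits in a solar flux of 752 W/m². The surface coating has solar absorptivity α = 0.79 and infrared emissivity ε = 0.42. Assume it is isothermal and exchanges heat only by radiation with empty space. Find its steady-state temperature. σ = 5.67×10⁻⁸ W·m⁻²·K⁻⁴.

At steady state, absorbed solar power + internal power = radiated power.
Absorbed: α·S·A_cross = 0.79·752·1.865 = 1108 W (cross-section 2rL).
Total input = 1108 + 2980 = 4088 W.
Radiated: εσ·A_surf·T⁴ with A_surf = 2πrL = 5.859 m².
T⁴ = 4088/(0.42·5.67×10⁻⁸·5.859) = 2.930×10¹⁰ K⁴.

T ≈ 414 K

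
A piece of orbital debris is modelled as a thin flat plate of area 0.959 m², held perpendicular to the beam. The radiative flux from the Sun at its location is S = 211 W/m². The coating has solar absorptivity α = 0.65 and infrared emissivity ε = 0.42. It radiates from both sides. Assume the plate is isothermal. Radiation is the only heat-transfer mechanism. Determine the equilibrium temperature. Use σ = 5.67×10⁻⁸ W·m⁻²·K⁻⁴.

At equilibrium, absorbed power = emitted power.
Absorbing cross-section = A = 0.9590 m²; emitting surface = 2A = 1.918 m² (ratio 2).
αS·A_cross = εσ·A_surf·T⁴  ⇒  T⁴ = αS/(ε·2σ).
T⁴ = 0.650·211/(0.42·2·5.67×10⁻⁸) = 2.880×10⁹ K⁴.
T = (2.880×10⁹)^(1/4).

T ≈ 232 K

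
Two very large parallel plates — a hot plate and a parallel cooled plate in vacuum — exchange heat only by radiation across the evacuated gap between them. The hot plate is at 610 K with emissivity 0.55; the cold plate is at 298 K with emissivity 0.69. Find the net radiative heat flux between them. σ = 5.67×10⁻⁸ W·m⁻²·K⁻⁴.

For two infinite grey parallel plates, q = σ(T₁⁴ − T₂⁴)/(1/ε₁ + 1/ε₂ − 1).
T₁⁴ − T₂⁴ = 1.385×10¹¹ − 7.886×10⁹ = 1.306×10¹¹ K⁴.
1/ε₁ + 1/ε₂ − 1 = 1.818 + 1.449 − 1 = 2.267.
q = 5.67×10⁻⁸ × 1.306×10¹¹ / 2.267.

q ≈ 3270 W/m²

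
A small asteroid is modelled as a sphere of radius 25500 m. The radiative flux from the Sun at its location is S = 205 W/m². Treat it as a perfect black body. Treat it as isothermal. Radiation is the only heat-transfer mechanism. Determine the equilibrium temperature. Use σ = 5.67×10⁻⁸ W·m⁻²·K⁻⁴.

T ≈ 173 K

At equilibrium, absorbed power = emitted power.
Absorbing cross-section = πr² = 2.043×10⁹ m²; emitting surface = 4πr² = 8.171×10⁹ m² (ratio 4).
S·A_cross = εσ·A_surf·T⁴  ⇒  T⁴ = S/(4σ).
T⁴ = 1.00·205/(4·5.67×10⁻⁸) = 9.039×10⁸ K⁴.
T = (9.039×10⁸)^(1/4).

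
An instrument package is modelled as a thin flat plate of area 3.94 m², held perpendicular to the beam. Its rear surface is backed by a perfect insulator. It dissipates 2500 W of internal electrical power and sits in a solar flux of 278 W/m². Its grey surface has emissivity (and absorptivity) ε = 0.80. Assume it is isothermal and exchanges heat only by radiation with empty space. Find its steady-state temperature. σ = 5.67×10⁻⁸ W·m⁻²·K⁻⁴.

T ≈ 371 K

At steady state, absorbed solar power + internal power = radiated power.
Absorbed: α·S·A_cross = 0.80·278·3.940 = 876.3 W (cross-section A).
Total input = 876.3 + 2500 = 3376 W.
Radiated: εσ·A_surf·T⁴ with A_surf = A = 3.940 m².
T⁴ = 3376/(0.80·5.67×10⁻⁸·3.940) = 1.889×10¹⁰ K⁴.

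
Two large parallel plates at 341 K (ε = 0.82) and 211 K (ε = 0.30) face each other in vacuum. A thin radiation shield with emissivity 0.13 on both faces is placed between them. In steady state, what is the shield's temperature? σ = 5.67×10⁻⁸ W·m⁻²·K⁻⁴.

In steady state the net flux on the hot side equals that on the cold side.
σ(T₁⁴−T_s⁴)/D₁ = σ(T_s⁴−T₂⁴)/D₂, with D₁ = 1/ε₁+1/ε_s−1 = 7.912, D₂ = 1/ε_s+1/ε₂−1 = 10.03.
Solve for T_s⁴: T_s⁴ = (D₂·T₁⁴ + D₁·T₂⁴)/(D₁+D₂) = 8.432×10⁹ K⁴.

T_s ≈ 303 K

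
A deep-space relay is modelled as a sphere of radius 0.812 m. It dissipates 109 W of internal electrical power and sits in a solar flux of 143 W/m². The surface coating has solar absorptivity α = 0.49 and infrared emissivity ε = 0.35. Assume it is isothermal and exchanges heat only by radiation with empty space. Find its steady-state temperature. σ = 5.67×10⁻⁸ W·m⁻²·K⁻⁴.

T ≈ 198 K

At steady state, absorbed solar power + internal power = radiated power.
Absorbed: α·S·A_cross = 0.49·143·2.071 = 145.1 W (cross-section πr²).
Total input = 145.1 + 109 = 254.1 W.
Radiated: εσ·A_surf·T⁴ with A_surf = 4πr² = 8.286 m².
T⁴ = 254.1/(0.35·5.67×10⁻⁸·8.286) = 1.546×10⁹ K⁴.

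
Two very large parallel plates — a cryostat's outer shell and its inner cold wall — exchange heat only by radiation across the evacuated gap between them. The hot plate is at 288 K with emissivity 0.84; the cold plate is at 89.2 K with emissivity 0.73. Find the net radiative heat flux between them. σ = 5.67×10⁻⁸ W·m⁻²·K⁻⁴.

q ≈ 248 W/m²

For two infinite grey parallel plates, q = σ(T₁⁴ − T₂⁴)/(1/ε₁ + 1/ε₂ − 1).
T₁⁴ − T₂⁴ = 6.880×10⁹ − 6.331×10⁷ = 6.816×10⁹ K⁴.
1/ε₁ + 1/ε₂ − 1 = 1.190 + 1.370 − 1 = 1.560.
q = 5.67×10⁻⁸ × 6.816×10⁹ / 1.560.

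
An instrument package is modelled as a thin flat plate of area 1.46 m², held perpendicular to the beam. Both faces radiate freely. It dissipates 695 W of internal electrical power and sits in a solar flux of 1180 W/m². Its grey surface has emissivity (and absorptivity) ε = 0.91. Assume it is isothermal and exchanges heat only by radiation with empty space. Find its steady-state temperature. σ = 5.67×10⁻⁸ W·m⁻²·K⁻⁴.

At steady state, absorbed solar power + internal power = radiated power.
Absorbed: α·S·A_cross = 0.91·1180·1.460 = 1568 W (cross-section A).
Total input = 1568 + 695 = 2263 W.
Radiated: εσ·A_surf·T⁴ with A_surf = 2A = 2.920 m².
T⁴ = 2263/(0.91·5.67×10⁻⁸·2.920) = 1.502×10¹⁰ K⁴.

T ≈ 350 K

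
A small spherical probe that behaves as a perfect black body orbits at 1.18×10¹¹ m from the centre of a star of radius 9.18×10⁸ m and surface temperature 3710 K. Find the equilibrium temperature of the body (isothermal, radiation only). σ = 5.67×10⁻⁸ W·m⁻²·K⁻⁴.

The star's surface emits σT_*⁴; at distance d the flux is S = σT_*⁴(R_*/d)².
S = 5.67×10⁻⁸·(3710)⁴·(9.18×10⁸/1.18×10¹¹)² = 650.1 W/m².
For an isothermal sphere T⁴ = (1−a)S/(4σ) = 2.867×10⁹ K⁴.

T ≈ 231 K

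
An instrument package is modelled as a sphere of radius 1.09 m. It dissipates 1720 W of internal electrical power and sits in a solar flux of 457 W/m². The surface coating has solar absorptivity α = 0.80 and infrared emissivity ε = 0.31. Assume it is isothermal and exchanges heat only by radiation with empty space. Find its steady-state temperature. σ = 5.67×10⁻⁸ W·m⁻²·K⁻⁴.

T ≈ 329 K

At steady state, absorbed solar power + internal power = radiated power.
Absorbed: α·S·A_cross = 0.80·457·3.733 = 1365 W (cross-section πr²).
Total input = 1365 + 1720 = 3085 W.
Radiated: εσ·A_surf·T⁴ with A_surf = 4πr² = 14.93 m².
T⁴ = 3085/(0.31·5.67×10⁻⁸·14.93) = 1.175×10¹⁰ K⁴.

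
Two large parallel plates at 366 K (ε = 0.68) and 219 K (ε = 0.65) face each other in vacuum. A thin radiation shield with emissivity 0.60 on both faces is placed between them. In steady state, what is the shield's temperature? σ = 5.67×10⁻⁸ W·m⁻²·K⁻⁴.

In steady state the net flux on the hot side equals that on the cold side.
σ(T₁⁴−T_s⁴)/D₁ = σ(T_s⁴−T₂⁴)/D₂, with D₁ = 1/ε₁+1/ε_s−1 = 2.137, D₂ = 1/ε_s+1/ε₂−1 = 2.205.
Solve for T_s⁴: T_s⁴ = (D₂·T₁⁴ + D₁·T₂⁴)/(D₁+D₂) = 1.024×10¹⁰ K⁴.

T_s ≈ 318 K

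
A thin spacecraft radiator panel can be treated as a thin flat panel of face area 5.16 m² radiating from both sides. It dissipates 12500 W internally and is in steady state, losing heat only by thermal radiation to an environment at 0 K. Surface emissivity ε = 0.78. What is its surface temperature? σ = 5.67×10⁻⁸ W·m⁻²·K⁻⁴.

Steady state: internal power = radiated power, P = εσA T⁴.
Radiating area A = 2·5.16 = 10.32 m².
T⁴ = P/(εσA) = 12500/(0.78·5.67×10⁻⁸·10.32) = 2.739×10¹⁰ K⁴.
T = (2.739×10¹⁰)^(1/4).

T ≈ 407 K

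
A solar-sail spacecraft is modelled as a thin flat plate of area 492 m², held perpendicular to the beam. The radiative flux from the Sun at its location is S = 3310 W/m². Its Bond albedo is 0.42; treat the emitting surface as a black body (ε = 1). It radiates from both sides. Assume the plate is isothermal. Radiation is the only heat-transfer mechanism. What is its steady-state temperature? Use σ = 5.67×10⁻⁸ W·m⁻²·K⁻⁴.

At equilibrium, absorbed power = emitted power.
Absorbing cross-section = A = 492.0 m²; emitting surface = 2A = 984.0 m² (ratio 2).
(1−a)S·A_cross = εσ·A_surf·T⁴  ⇒  T⁴ = (1−a)S/(2σ).
T⁴ = 0.580·3310/(2·5.67×10⁻⁸) = 1.693×10¹⁰ K⁴.
T = (1.693×10¹⁰)^(1/4).

T ≈ 361 K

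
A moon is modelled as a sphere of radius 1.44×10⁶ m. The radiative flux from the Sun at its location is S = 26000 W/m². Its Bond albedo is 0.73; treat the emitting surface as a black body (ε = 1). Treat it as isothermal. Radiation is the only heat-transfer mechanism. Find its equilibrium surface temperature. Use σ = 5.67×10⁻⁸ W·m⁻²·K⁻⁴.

At equilibrium, absorbed power = emitted power.
Absorbing cross-section = πr² = 6.514×10¹² m²; emitting surface = 4πr² = 2.606×10¹³ m² (ratio 4).
(1−a)S·A_cross = εσ·A_surf·T⁴  ⇒  T⁴ = (1−a)S/(4σ).
T⁴ = 0.270·26000/(4·5.67×10⁻⁸) = 3.095×10¹⁰ K⁴.
T = (3.095×10¹⁰)^(1/4).

T ≈ 419 K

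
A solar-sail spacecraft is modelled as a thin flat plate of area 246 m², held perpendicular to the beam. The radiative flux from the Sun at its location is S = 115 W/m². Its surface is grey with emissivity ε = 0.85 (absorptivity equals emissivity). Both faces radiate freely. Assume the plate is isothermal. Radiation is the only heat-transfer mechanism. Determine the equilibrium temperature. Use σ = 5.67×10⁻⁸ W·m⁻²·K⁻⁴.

At equilibrium, absorbed power = emitted power.
Absorbing cross-section = A = 246.0 m²; emitting surface = 2A = 492.0 m² (ratio 2).
εS·A_cross = εσ·A_surf·T⁴  ⇒  T⁴ = S/(2σ)   (ε cancels).
T⁴ = 115/(2·5.67×10⁻⁸) = 1.014×10⁹ K⁴.
T = (1.014×10⁹)^(1/4).

T ≈ 178 K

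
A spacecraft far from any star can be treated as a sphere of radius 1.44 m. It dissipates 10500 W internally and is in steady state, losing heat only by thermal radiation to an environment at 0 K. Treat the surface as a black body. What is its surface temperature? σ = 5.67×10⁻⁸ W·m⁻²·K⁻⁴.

Steady state: internal power = radiated power, P = εσA T⁴.
Radiating area A = 4πr² = 26.06 m².
T⁴ = P/(εσA) = 10500/(1.0·5.67×10⁻⁸·26.06) = 7.107×10⁹ K⁴.
T = (7.107×10⁹)^(1/4).

T ≈ 290 K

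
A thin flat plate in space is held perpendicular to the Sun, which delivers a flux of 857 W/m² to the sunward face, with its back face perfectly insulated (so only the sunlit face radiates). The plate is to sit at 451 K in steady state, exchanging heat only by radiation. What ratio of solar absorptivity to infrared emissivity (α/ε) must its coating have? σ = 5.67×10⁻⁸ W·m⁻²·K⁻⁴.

Balance: αS·A = εσ·1A·T⁴ ⇒ α/ε = σT⁴/S.
α/ε = 5.67×10⁻⁸·(451)⁴/857 = 5.67×10⁻⁸·4.137×10¹⁰/857.

α/ε ≈ 2.74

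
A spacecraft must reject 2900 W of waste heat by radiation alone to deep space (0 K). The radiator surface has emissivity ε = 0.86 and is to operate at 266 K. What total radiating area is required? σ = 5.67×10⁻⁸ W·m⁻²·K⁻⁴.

A ≈ 11.9 m²

P = εσA T⁴ ⇒ A = P/(εσT⁴).
T⁴ = 5.006×10⁹ K⁴.
A = 2900/(0.86 × 5.67×10⁻⁸ × 5.006×10⁹).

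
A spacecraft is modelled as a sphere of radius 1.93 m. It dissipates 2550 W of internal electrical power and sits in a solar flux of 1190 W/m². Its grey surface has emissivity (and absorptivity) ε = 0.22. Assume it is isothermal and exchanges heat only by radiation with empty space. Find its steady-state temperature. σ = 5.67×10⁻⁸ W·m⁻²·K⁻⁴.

At steady state, absorbed solar power + internal power = radiated power.
Absorbed: α·S·A_cross = 0.22·1190·11.70 = 3064 W (cross-section πr²).
Total input = 3064 + 2550 = 5614 W.
Radiated: εσ·A_surf·T⁴ with A_surf = 4πr² = 46.81 m².
T⁴ = 5614/(0.22·5.67×10⁻⁸·46.81) = 9.614×10⁹ K⁴.

T ≈ 313 K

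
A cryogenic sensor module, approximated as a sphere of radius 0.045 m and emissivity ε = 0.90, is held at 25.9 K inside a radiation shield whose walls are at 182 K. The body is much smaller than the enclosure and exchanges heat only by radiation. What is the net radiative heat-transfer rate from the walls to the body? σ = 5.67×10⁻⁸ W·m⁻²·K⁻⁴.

For a small grey body in a large enclosure: P_net = εσA(T_body⁴ − T_wall⁴).
A = 4πr² = 0.02545 m²; T_body⁴ − T_wall⁴ = 4.500×10⁵ − 1.097×10⁹ = -1.097×10⁹ K⁴.
|P_net| = 0.90·5.67×10⁻⁸·0.02545·1.097×10⁹.

P_net ≈ 1.42 W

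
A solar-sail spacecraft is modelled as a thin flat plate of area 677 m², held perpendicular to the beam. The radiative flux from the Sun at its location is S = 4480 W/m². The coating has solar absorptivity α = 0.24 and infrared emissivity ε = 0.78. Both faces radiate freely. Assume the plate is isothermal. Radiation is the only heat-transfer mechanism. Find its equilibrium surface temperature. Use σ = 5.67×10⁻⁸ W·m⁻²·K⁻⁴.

At equilibrium, absorbed power = emitted power.
Absorbing cross-section = A = 677.0 m²; emitting surface = 2A = 1354 m² (ratio 2).
αS·A_cross = εσ·A_surf·T⁴  ⇒  T⁴ = αS/(ε·2σ).
T⁴ = 0.240·4480/(0.78·2·5.67×10⁻⁸) = 1.216×10¹⁰ K⁴.
T = (1.216×10¹⁰)^(1/4).

T ≈ 332 K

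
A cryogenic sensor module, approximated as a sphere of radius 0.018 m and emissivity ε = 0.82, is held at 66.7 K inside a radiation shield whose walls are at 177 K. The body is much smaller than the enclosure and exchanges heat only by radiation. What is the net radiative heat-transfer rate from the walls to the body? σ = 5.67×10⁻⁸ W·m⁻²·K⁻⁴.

P_net ≈ 0.182 W

For a small grey body in a large enclosure: P_net = εσA(T_body⁴ − T_wall⁴).
A = 4πr² = 0.004072 m²; T_body⁴ − T_wall⁴ = 1.979×10⁷ − 9.815×10⁸ = -9.617×10⁸ K⁴.
|P_net| = 0.82·5.67×10⁻⁸·0.004072·9.617×10⁸.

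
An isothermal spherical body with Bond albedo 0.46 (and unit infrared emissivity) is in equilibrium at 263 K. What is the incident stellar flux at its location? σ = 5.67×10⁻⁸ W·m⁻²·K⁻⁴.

S ≈ 2010 W/m²

(1−a)S·πr² = σ·4πr²·T⁴ ⇒ S = 4σT⁴/(1−a).
S = 4·5.67×10⁻⁸·4.784×10⁹/0.540.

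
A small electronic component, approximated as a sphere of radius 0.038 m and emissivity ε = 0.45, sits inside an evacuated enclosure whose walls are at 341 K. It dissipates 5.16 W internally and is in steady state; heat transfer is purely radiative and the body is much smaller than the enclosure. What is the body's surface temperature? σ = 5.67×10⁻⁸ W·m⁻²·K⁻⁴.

T ≈ 396 K

For a small grey body in a large enclosure, net radiated power = εσA(T⁴ − T_w⁴).
Steady state: P = εσA(T⁴ − T_w⁴) with A = 4πr² = 0.01815 m².
T⁴ = P/(εσA) + T_w⁴ = 5.16/(0.45·5.67×10⁻⁸·0.01815) + (341)⁴
    = 1.114×10¹⁰ + 1.352×10¹⁰ = 2.467×10¹⁰ K⁴.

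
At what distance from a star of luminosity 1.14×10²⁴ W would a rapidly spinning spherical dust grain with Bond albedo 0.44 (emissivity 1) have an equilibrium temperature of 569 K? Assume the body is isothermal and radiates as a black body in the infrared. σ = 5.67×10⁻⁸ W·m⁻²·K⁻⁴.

d ≈ 1.46×10⁹ m

For an isothermal black-emitting sphere, (1−a)S·πr² = σ·4πr²·T⁴ ⇒ S = 4σT⁴/(1−a).
S = 4·5.67×10⁻⁸·(569)⁴/0.560 = 42450 W/m².
Flux falls as S = L/(4πd²), so d = √(L/(4πS)) = √(1.14×10²⁴/(4π·42450)).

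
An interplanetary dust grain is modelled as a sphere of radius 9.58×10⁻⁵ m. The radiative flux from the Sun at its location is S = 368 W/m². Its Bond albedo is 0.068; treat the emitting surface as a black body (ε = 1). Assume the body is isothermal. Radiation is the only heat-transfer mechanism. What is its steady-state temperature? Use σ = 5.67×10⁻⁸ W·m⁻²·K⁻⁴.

T ≈ 197 K

At equilibrium, absorbed power = emitted power.
Absorbing cross-section = πr² = 2.883×10⁻⁸ m²; emitting surface = 4πr² = 1.153×10⁻⁷ m² (ratio 4).
(1−a)S·A_cross = εσ·A_surf·T⁴  ⇒  T⁴ = (1−a)S/(4σ).
T⁴ = 0.932·368/(4·5.67×10⁻⁸) = 1.512×10⁹ K⁴.
T = (1.512×10⁹)^(1/4).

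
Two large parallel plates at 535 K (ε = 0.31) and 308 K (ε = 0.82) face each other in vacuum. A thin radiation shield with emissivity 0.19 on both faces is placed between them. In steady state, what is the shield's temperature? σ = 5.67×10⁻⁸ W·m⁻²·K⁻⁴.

T_s ≈ 447 K

In steady state the net flux on the hot side equals that on the cold side.
σ(T₁⁴−T_s⁴)/D₁ = σ(T_s⁴−T₂⁴)/D₂, with D₁ = 1/ε₁+1/ε_s−1 = 7.489, D₂ = 1/ε_s+1/ε₂−1 = 5.483.
Solve for T_s⁴: T_s⁴ = (D₂·T₁⁴ + D₁·T₂⁴)/(D₁+D₂) = 3.982×10¹⁰ K⁴.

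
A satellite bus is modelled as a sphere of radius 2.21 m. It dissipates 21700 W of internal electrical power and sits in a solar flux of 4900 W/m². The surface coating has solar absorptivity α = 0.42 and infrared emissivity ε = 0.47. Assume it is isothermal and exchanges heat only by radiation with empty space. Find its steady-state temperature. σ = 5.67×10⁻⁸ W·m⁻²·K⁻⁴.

T ≈ 425 K

At steady state, absorbed solar power + internal power = radiated power.
Absorbed: α·S·A_cross = 0.42·4900·15.34 = 31580 W (cross-section πr²).
Total input = 31580 + 21700 = 53280 W.
Radiated: εσ·A_surf·T⁴ with A_surf = 4πr² = 61.38 m².
T⁴ = 53280/(0.47·5.67×10⁻⁸·61.38) = 3.257×10¹⁰ K⁴.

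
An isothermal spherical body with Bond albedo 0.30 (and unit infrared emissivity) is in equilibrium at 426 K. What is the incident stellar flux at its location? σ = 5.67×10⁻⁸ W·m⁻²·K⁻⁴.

(1−a)S·πr² = σ·4πr²·T⁴ ⇒ S = 4σT⁴/(1−a).
S = 4·5.67×10⁻⁸·3.293×10¹⁰/0.700.

S ≈ 10700 W/m²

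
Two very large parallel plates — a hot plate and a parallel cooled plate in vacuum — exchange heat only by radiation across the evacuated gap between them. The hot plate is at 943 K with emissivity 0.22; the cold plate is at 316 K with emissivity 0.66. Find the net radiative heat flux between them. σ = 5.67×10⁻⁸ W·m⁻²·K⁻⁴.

q ≈ 8750 W/m²

For two infinite grey parallel plates, q = σ(T₁⁴ − T₂⁴)/(1/ε₁ + 1/ε₂ − 1).
T₁⁴ − T₂⁴ = 7.908×10¹¹ − 9.971×10⁹ = 7.808×10¹¹ K⁴.
1/ε₁ + 1/ε₂ − 1 = 4.545 + 1.515 − 1 = 5.061.
q = 5.67×10⁻⁸ × 7.808×10¹¹ / 5.061.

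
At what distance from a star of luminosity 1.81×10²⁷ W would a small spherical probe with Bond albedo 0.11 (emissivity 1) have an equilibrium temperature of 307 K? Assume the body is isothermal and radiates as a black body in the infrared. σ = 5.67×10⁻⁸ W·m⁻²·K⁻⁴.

For an isothermal black-emitting sphere, (1−a)S·πr² = σ·4πr²·T⁴ ⇒ S = 4σT⁴/(1−a).
S = 4·5.67×10⁻⁸·(307)⁴/0.890 = 2264 W/m².
Flux falls as S = L/(4πd²), so d = √(L/(4πS)) = √(1.81×10²⁷/(4π·2264)).

d ≈ 2.52×10¹¹ m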